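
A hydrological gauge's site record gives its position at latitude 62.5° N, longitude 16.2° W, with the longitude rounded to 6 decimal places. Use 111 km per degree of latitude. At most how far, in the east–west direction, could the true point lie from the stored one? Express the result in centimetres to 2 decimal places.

2.56 centimetres

Rounding to 6 decimal places leaves the longitude within ±5e-07° of the true value.
Parallels shrink by cos φ, so at 62.5° a degree of longitude is 111000 × 0.4617 ≈ 51254.1 m.
East–west error: 5e-07° × 51254.1 m/° ≈ 0.025627 m.
That is 0.025627 m = 2.5627 cm.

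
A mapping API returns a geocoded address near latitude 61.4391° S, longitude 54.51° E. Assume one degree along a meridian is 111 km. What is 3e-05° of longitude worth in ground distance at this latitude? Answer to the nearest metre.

2 metres

One degree of longitude here spans 111000 × cos 61.4391° = 111000 × 0.4781 ≈ 53068.3 m; 3e-05° of that is 1.59205 m.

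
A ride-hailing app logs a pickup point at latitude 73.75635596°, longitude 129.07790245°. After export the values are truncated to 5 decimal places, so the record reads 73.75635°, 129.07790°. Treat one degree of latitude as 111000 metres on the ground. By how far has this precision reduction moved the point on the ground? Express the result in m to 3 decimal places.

Δlat = 73.75635596 − 73.75635 = +0.00000596°; Δlon = 129.07790245 − 129.07790 = +0.00000245°.
N–S: 0.00000596° × 111000 m/° = 0.66156 m.
E–W at 73.7563°: 0.00000245° × 111000 × cos 73.7563° = 0.00000245 × 111000 × 0.2797 ≈ 0.0760706 m.
Distance: √(0.66156² + 0.0760706²) ≈ 0.665919 m.

0.666 m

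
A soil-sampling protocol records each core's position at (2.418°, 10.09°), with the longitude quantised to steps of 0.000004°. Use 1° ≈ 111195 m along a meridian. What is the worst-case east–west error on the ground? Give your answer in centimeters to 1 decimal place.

With a 0.000004° grid the true value lies within half a step, ±0.000004°/2 = ±2e-06°, of the stored one.
One degree of longitude at 2.418° is 111195 × cos 2.418° ≈ 111195 × 0.9991 = 111096 m.
Maximum E–W displacement: 2e-06 × 111096 = 0.222192 m.
That is 0.222192 m = 22.219 cm.

22.2 centimeters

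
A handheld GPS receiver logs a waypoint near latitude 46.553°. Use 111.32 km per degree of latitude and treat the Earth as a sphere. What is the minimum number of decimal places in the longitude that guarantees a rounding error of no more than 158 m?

At 46.553° one degree of longitude covers 111320 × cos 46.553° ≈ 111320 × 0.6877 ≈ 76552.9 m.
N decimal places → at most half a unit in the last place, 0.5 × 10⁻ᴺ° = 76552.9/2 × 10⁻ᴺ m.
Need 0.5 × 76552.9 × 10⁻ᴺ ≤ 158 → 10⁻ᴺ ≤ 4.128e-03, so N ≥ 2.38.
So 3 decimal places suffice (38.3 m); 2 would allow up to 383 m.

3 decimal places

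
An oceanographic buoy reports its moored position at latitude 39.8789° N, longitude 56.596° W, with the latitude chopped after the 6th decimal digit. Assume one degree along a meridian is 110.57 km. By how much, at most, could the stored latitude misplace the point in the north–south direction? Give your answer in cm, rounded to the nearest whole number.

Truncating at 6 decimal places can drop up to a full unit in the last place, so the latitude may be off by as much as 1e-06°.
So the N–S error is at most 1e-06 × 110570 = 0.11057 m.
That is 0.11057 m = 11.057 cm.

11 cm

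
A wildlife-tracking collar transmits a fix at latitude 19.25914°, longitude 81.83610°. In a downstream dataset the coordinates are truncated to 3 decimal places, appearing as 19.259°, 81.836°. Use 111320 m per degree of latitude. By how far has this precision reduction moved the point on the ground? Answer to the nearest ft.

62 ft

Δlat = 19.25914 − 19.259 = +0.00014°; Δlon = 81.83610 − 81.836 = +0.00010°.
North–south shift: 0.00014 × 111320 = 15.5848 m.
East–west at this latitude: 0.00010° × 111320 × cos 19.259° ≈ 0.00010 × 105090 = 10.509 m.
Combined displacement = (15.5848² + 10.509²)^½ ≈ 18.797 m.
Converting: 18.797 m × 3.2808 ft/m ≈ 61.67 ft.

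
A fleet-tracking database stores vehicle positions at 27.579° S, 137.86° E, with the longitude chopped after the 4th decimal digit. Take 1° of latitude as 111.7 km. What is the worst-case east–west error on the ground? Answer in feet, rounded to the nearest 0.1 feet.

32.5 feet

Truncating at 4 decimal places can drop up to a full unit in the last place, so the longitude may be off by as much as 0.0001°.
Parallels shrink by cos φ, so at 27.579° a degree of longitude is 111700 × 0.8864 ≈ 99007.9 m.
So at most 0.0001° × 99007.9 ≈ 9.90079 m east–west.
In feet: 9.90079 m ÷ 0.3048 ≈ 32.483 ft.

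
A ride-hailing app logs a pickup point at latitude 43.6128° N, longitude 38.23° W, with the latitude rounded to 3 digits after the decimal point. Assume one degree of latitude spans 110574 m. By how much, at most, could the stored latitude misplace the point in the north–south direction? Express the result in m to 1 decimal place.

55.3 m

Rounding to 3 decimal places leaves the latitude within ±0.0005° of the true value.
Along the meridian that is 0.0005° × 110574 m/° = 55.287 m.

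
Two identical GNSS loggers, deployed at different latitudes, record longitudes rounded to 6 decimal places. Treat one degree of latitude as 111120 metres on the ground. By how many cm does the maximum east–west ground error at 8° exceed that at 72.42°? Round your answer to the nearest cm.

Rounding to 6 decimal places leaves the longitude within ±5e-07° of the true value.
At 8°: 5e-07° × 111120 × cos 8° = 5e-07 × 111120 × 0.9903 ≈ 0.055019 m.
Error at 72.42° = 5e-07° × 111120 × cos 72.42° ≈ 0.05556 × 0.3020 = 0.016781 m.
Difference: 0.055019 − 0.016781 = 0.038238 m.
That is 0.0382381 m = 3.8238 cm.

4 cm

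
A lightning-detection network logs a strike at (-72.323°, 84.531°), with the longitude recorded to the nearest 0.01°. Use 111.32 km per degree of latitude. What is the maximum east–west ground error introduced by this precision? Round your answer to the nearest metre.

Rounding to 2 decimal places leaves the longitude within ±0.005° of the true value.
One degree of longitude at 72.323° is 111320 × cos 72.323° ≈ 111320 × 0.3037 = 33802.4 m.
So at most 0.005° × 33802.4 ≈ 169.012 m east–west.

169 metres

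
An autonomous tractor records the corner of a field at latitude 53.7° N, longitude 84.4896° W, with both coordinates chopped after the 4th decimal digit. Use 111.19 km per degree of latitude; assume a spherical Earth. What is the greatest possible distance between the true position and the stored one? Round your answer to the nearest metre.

13 metres

Truncating at 4 decimal places can drop up to a full unit in the last place, so each coordinate may be off by as much as 0.0001°.
N–S: 0.0001° × 111190 m/° = 11.119 m.
Longitude error → 0.0001 × 111190 × cos 53.7° = 0.0001 × 111190 × 0.5920 ≈ 6.58259 m.
Worst case both components are at the extreme and orthogonal: √(11.119² + 6.58259²) ≈ 12.9214 m.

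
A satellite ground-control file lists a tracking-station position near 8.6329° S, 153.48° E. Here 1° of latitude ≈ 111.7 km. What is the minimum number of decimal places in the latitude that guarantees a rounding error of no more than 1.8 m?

5 decimal places

One degree of latitude covers 111700 m.
N decimal places → at most half a unit in the last place, 0.5 × 10⁻ᴺ° = 111700/2 × 10⁻ᴺ m.
Setting 55850 × 10⁻ᴺ ≤ 1.8 gives 10ᴺ ≥ 3.103e+04, i.e. N ≥ 4.49.
So 5 decimal places suffice (0.558 m); 4 would allow up to 5.58 m.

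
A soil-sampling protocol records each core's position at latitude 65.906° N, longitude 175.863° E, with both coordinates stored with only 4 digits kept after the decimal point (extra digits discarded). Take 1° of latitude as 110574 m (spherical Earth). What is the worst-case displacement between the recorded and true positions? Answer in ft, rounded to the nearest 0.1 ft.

Truncating at 4 decimal places can drop up to a full unit in the last place, so each coordinate may be off by as much as 0.0001°.
Latitude error → 0.0001 × 110574 = 11.0574 m along the meridian.
E–W at 65.906°: 0.0001° × 110574 × cos 65.906° = 0.0001 × 110574 × 0.4082 ≈ 4.51402 m.
Worst case both components are at the extreme and orthogonal: √(11.0574² + 4.51402²) ≈ 11.9433 m.
In feet: 11.9433 m ÷ 0.3048 ≈ 39.184 ft.

39.2 ft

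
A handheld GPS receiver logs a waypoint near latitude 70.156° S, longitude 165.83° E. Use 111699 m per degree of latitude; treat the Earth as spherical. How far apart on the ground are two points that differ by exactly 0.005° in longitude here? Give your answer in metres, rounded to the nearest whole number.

At 70.156° a degree of longitude is 111699 × cos 70.156° ≈ 37917.4 m, so 0.005° corresponds to 189.587 m.

190 metres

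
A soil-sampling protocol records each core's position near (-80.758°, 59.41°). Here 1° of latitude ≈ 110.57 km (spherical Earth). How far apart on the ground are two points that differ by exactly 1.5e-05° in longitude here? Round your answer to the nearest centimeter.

27 centimeters

At 80.758° a degree of longitude is 110570 × cos 80.758° ≈ 17758.1 m, so 1.5e-05° corresponds to 0.266371 m.
That is 0.266371 m = 26.637 cm.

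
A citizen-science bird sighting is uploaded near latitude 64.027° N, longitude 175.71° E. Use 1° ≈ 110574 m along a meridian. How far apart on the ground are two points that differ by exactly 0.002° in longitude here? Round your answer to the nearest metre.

97 metres

At 64.027° a degree of longitude is 110574 × cos 64.027° ≈ 48425.6 m, so 0.002° corresponds to 96.8512 m.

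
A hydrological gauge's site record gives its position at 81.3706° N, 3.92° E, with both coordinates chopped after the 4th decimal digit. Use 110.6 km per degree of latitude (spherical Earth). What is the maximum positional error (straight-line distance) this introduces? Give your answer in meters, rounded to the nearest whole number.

11 meters

Truncating at 4 decimal places can drop up to a full unit in the last place, so each coordinate may be off by as much as 0.0001°.
N–S: 0.0001° × 110600 m/° = 11.06 m.
East–west component at 81.3706°: 0.0001° × 110600 × cos 81.3706° ≈ 0.0001 × 16594.7 ≈ 1.65947 m.
The two errors are perpendicular, so the maximum displacement is √(11.06² + 1.65947²) ≈ 11.1838 m.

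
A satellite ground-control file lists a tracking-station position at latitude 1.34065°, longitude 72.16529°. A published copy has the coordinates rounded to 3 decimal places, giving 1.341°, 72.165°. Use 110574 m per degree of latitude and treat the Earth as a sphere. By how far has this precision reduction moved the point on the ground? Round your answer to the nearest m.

Δlat = 1.34065 − 1.341 = -0.00035°; Δlon = 72.16529 − 72.165 = +0.00029°.
North–south shift: -0.00035 × 110574 = -38.7009 m.
E–W at 1.341°: 0.00029° × 110574 × cos 1.341° = 0.00029 × 110574 × 0.9997 ≈ 32.0577 m.
Distance: √(38.7009² + 32.0577²) ≈ 50.2539 m.

50 m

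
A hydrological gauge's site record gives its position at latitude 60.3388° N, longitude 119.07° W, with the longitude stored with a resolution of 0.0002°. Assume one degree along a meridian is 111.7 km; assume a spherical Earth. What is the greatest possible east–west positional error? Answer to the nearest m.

6 m

With a 0.0002° grid the true value lies within half a step, ±0.0002°/2 = ±0.0001°, of the stored one.
Parallels shrink by cos φ, so at 60.3388° a degree of longitude is 111700 × 0.4949 ≈ 55277 m.
So at most 0.0001° × 55277 ≈ 5.5277 m east–west.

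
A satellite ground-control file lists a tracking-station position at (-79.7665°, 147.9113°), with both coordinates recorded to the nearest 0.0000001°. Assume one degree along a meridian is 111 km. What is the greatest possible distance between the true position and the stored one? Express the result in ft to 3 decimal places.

0.018 ft

Rounding to 7 decimal places leaves each coordinate within ±5e-08° of the true value.
N–S: 5e-08° × 111000 m/° = 0.00555 m.
Longitude error → 5e-08 × 111000 × cos 79.7665° = 5e-08 × 111000 × 0.1777 ≈ 0.000986014 m.
Combining orthogonally: (0.00555² + 0.000986014²)^½ ≈ 0.00563691 m.
In feet: 0.00563691 m ÷ 0.3048 ≈ 0.018494 ft.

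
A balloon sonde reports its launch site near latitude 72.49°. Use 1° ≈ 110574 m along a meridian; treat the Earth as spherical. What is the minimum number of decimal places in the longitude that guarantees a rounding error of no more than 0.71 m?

At 72.49° one degree of longitude covers 110574 × cos 72.49° ≈ 110574 × 0.3009 ≈ 33268.6 m.
With N decimal places the half-ulp bound is 0.5·10⁻ᴺ°, or 0.5·10⁻ᴺ × 33268.6 m on the ground.
Need 0.5 × 33268.6 × 10⁻ᴺ ≤ 0.71 → 10⁻ᴺ ≤ 4.268e-05, so N ≥ 4.37.
N = 4 would give 1.66 m (too coarse); N = 5 gives 0.166 m ≤ 0.71 m.

5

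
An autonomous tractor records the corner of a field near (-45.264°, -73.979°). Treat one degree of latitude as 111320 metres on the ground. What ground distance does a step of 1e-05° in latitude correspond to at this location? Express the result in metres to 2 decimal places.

Along a meridian 1e-05° is 1e-05 × 111320 = 1.1132 m.

1.11 metres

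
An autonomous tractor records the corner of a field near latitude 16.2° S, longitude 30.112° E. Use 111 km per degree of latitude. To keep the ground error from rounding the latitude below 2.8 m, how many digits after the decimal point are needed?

One degree of latitude covers 111000 m.
With N decimal places the half-ulp bound is 0.5·10⁻ᴺ°, or 0.5·10⁻ᴺ × 111000 m on the ground.
Need 0.5 × 111000 × 10⁻ᴺ ≤ 2.8 → 10⁻ᴺ ≤ 5.045e-05, so N ≥ 4.30.
N = 4 would give 5.55 m (too coarse); N = 5 gives 0.555 m ≤ 2.8 m.

5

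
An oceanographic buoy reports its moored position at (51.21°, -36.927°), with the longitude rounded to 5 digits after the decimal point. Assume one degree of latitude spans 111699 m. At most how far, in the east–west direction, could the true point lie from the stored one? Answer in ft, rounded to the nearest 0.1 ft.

Rounding to 5 decimal places leaves the longitude within ±5e-06° of the true value.
Parallels shrink by cos φ, so at 51.21° a degree of longitude is 111699 × 0.6265 ≈ 69975.8 m.
Maximum E–W displacement: 5e-06 × 69975.8 = 0.349879 m.
In feet: 0.349879 m ÷ 0.3048 ≈ 1.1479 ft.

1.1 ft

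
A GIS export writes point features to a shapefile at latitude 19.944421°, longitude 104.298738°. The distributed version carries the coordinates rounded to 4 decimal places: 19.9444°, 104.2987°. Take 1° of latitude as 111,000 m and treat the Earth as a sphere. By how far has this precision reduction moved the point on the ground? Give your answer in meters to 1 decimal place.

4.6 meters

Δlat = 19.944421 − 19.9444 = +0.000021°; Δlon = 104.298738 − 104.2987 = +0.000038°.
North–south shift: 0.000021 × 111000 = 2.331 m.
East–west at this latitude: 0.000038° × 111000 × cos 19.9444° ≈ 0.000038 × 104343 = 3.96502 m.
Hypotenuse of the two orthogonal shifts: √(2.331² + 3.96502²) = 4.59945 m.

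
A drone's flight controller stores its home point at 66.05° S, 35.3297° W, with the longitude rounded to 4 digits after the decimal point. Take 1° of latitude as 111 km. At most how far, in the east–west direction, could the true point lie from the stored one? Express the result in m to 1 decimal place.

2.3 m

Rounding to 4 decimal places leaves the longitude within ±5e-05° of the true value.
Parallels shrink by cos φ, so at 66.05° a degree of longitude is 111000 × 0.4059 ≈ 45059.3 m.
Maximum E–W displacement: 5e-05 × 45059.3 = 2.25296 m.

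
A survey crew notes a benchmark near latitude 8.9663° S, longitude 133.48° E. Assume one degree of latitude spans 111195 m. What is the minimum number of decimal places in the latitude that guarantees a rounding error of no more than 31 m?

4

One degree of latitude covers 111195 m.
Rounding to N decimal places gives at most 0.5 × 10⁻ᴺ degrees of error, i.e. 0.5 × 10⁻ᴺ × 111195 m.
Setting 55597.5 × 10⁻ᴺ ≤ 31 gives 10ᴺ ≥ 1793, i.e. N ≥ 3.25.
So 4 decimal places suffice (5.56 m); 3 would allow up to 55.6 m.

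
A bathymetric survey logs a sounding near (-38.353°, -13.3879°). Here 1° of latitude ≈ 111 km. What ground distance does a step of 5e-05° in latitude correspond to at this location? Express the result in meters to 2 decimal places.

5.55 meters

5e-05° × 111000 m/° = 5.55 m.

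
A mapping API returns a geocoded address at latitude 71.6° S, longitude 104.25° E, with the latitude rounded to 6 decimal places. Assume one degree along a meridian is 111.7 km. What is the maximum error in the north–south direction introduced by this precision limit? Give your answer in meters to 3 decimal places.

0.056 meters

Rounding to 6 decimal places leaves the latitude within ±5e-07° of the true value.
So the N–S error is at most 5e-07 × 111700 = 0.05585 m.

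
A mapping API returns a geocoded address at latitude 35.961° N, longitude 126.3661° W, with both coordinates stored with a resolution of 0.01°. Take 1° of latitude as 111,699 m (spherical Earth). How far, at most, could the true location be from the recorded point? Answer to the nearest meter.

719 meters

With a 0.01° grid the true value lies within half a step, ±0.01°/2 = ±0.005°, of the stored one.
Latitude error → 0.005 × 111699 = 558.495 m along the meridian.
E–W at 35.961°: 0.005° × 111699 × cos 35.961° = 0.005 × 111699 × 0.8094 ≈ 452.055 m.
The two errors are perpendicular, so the maximum displacement is √(558.495² + 452.055²) ≈ 718.52 m.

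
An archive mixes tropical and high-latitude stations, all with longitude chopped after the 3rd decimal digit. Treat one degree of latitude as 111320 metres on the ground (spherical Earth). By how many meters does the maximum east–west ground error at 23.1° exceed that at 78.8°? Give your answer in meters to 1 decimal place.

Truncating at 3 decimal places can drop up to a full unit in the last place, so the longitude may be off by as much as 0.001°.
Error at 23.1° = 0.001° × 111320 × cos 23.1° ≈ 111.32 × 0.9198 = 102.39 m.
Error at 78.8° = 0.001° × 111320 × cos 78.8° ≈ 111.32 × 0.1942 = 21.622 m.
So the lower-latitude error exceeds the higher by 102.39 − 21.622 = 80.772 m.

80.8 meters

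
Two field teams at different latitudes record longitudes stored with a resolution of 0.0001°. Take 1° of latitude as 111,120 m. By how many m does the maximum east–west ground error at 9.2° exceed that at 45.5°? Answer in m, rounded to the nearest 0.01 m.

1.59 m

With a 0.0001° grid the true value lies within half a step, ±0.0001°/2 = ±5e-05°, of the stored one.
Error at 9.2° = 5e-05° × 111120 × cos 9.2° ≈ 5.556 × 0.9871 = 5.4845 m.
At 45.5°: 5e-05° × 111120 × cos 45.5° = 5e-05 × 111120 × 0.7009 ≈ 3.8943 m.
Difference: 5.4845 − 3.8943 = 1.5903 m.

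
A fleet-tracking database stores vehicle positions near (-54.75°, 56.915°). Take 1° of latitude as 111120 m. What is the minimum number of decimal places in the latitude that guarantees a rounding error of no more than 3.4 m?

5 decimal places

One degree of latitude covers 111120 m.
With N decimal places the half-ulp bound is 0.5·10⁻ᴺ°, or 0.5·10⁻ᴺ × 111120 m on the ground.
Setting 55560 × 10⁻ᴺ ≤ 3.4 gives 10ᴺ ≥ 1.634e+04, i.e. N ≥ 4.21.
So 5 decimal places suffice (0.556 m); 4 would allow up to 5.56 m.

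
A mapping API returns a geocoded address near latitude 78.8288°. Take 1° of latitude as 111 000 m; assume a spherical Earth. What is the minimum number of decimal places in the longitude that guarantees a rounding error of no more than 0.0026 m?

At 78.8288° one degree of longitude covers 111000 × cos 78.8288° ≈ 111000 × 0.1937 ≈ 21505.3 m.
With N decimal places the half-ulp bound is 0.5·10⁻ᴺ°, or 0.5·10⁻ᴺ × 21505.3 m on the ground.
Setting 10752.6 × 10⁻ᴺ ≤ 0.0026 gives 10ᴺ ≥ 4.136e+06, i.e. N ≥ 6.62.
So 7 decimal places suffice (0.00108 m); 6 would allow up to 0.0108 m.

7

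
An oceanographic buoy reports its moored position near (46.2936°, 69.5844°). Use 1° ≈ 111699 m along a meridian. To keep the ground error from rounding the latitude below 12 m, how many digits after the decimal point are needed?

One degree of latitude covers 111699 m.
With N decimal places the half-ulp bound is 0.5·10⁻ᴺ°, or 0.5·10⁻ᴺ × 111699 m on the ground.
Setting 55849.5 × 10⁻ᴺ ≤ 12 gives 10ᴺ ≥ 4654, i.e. N ≥ 3.67.
So 4 decimal places suffice (5.58 m); 3 would allow up to 55.8 m.

4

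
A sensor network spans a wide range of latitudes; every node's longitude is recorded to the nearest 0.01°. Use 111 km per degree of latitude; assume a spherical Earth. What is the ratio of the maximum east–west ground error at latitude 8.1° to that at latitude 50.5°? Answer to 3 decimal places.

Rounding to 2 decimal places leaves the longitude within ±0.005° of the true value.
At 8.1°: 0.005° × 111000 × cos 8.1° = 0.005 × 111000 × 0.9900 ≈ 549.46 m.
At 50.5°: 0.005° × 111000 × cos 50.5° = 0.005 × 111000 × 0.6361 ≈ 353.02 m.
The ratio reduces to cos 8.1° / cos 50.5° = 0.9900/0.6361 ≈ 1.5564.

1.556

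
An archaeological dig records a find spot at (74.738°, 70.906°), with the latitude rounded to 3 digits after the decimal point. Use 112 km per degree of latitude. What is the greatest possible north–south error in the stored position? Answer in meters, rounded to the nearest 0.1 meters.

Rounding to 3 decimal places leaves the latitude within ±0.0005° of the true value.
Along the meridian that is 0.0005° × 112000 m/° = 56 m.

56.0 meters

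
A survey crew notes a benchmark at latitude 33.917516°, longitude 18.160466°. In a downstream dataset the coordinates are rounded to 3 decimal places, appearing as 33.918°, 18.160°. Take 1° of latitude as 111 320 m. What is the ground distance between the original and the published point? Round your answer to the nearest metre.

Δlat = 33.917516 − 33.918 = -0.000484°; Δlon = 18.160466 − 18.160 = +0.000466°.
North–south shift: -0.000484 × 111320 = -53.8789 m.
E–W at 33.918°: 0.000466° × 111320 × cos 33.918° = 0.000466 × 111320 × 0.8298 ≈ 43.0479 m.
Combined displacement = (53.8789² + 43.0479²)^½ ≈ 68.9642 m.

69 metres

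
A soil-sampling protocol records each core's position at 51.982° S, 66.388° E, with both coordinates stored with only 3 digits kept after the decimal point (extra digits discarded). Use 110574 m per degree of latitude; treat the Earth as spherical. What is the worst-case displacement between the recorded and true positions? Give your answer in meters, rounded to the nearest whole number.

Truncating at 3 decimal places can drop up to a full unit in the last place, so each coordinate may be off by as much as 0.001°.
N–S: 0.001° × 110574 m/° = 110.574 m.
Longitude error → 0.001 × 110574 × cos 51.982° = 0.001 × 110574 × 0.6159 ≈ 68.1035 m.
Worst case both components are at the extreme and orthogonal: √(110.574² + 68.1035²) ≈ 129.864 m.

130 meters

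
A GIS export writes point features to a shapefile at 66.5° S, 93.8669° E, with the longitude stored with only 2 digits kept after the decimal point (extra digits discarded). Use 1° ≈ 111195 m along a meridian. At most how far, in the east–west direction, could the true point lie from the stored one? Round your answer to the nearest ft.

1455 ft

Truncating at 2 decimal places can drop up to a full unit in the last place, so the longitude may be off by as much as 0.01°.
At latitude 66.5° a degree of longitude spans 111195 m × cos 66.5° = 111195 × 0.3987 ≈ 44338.9 m.
Maximum E–W displacement: 0.01 × 44338.9 = 443.389 m.
Converting: 443.389 m × 3.2808 ft/m ≈ 1454.7 ft.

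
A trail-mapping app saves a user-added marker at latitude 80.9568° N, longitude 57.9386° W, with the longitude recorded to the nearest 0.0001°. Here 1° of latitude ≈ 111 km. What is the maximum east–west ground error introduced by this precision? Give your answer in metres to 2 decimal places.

Rounding to 4 decimal places leaves the longitude within ±5e-05° of the true value.
One degree of longitude at 80.9568° is 111000 × cos 80.9568° ≈ 111000 × 0.1572 = 17446.9 m.
East–west error: 5e-05° × 17446.9 m/° ≈ 0.872344 m.

0.87 metres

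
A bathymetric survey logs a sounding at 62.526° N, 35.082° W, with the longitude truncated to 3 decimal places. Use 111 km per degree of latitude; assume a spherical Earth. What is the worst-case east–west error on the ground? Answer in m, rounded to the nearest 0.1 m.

Truncating at 3 decimal places can drop up to a full unit in the last place, so the longitude may be off by as much as 0.001°.
One degree of longitude at 62.526° is 111000 × cos 62.526° ≈ 111000 × 0.4613 = 51209.4 m.
So at most 0.001° × 51209.4 ≈ 51.2094 m east–west.

51.2 m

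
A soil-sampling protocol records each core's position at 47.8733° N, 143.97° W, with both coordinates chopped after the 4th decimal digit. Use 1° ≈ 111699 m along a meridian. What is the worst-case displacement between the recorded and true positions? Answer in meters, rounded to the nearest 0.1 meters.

Truncating at 4 decimal places can drop up to a full unit in the last place, so each coordinate may be off by as much as 0.0001°.
Latitude error → 0.0001 × 111699 = 11.1699 m along the meridian.
East–west component at 47.8733°: 0.0001° × 111699 × cos 47.8733° ≈ 0.0001 × 74924.6 ≈ 7.49246 m.
Combining orthogonally: (11.1699² + 7.49246²)^½ ≈ 13.45 m.

13.5 meters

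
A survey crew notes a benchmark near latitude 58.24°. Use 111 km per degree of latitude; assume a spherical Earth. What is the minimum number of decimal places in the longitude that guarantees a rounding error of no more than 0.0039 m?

At 58.24° one degree of longitude covers 111000 × cos 58.24° ≈ 111000 × 0.5264 ≈ 58426.2 m.
N decimal places → at most half a unit in the last place, 0.5 × 10⁻ᴺ° = 58426.2/2 × 10⁻ᴺ m.
Setting 29213.1 × 10⁻ᴺ ≤ 0.0039 gives 10ᴺ ≥ 7.491e+06, i.e. N ≥ 6.87.
N = 6 would give 0.0292 m (too coarse); N = 7 gives 0.00292 m ≤ 0.0039 m.

7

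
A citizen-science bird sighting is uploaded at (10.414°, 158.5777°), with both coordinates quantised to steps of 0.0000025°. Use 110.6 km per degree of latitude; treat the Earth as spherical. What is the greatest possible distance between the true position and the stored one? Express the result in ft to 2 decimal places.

0.64 ft

With a 0.0000025° grid the true value lies within half a step, ±0.0000025°/2 = ±1.25e-06°, of the stored one.
North–south component: 1.25e-06° × 110600 = 0.13825 m.
E–W at 10.414°: 1.25e-06° × 110600 × cos 10.414° = 1.25e-06 × 110600 × 0.9835 ≈ 0.135973 m.
The two errors are perpendicular, so the maximum displacement is √(0.13825² + 0.135973²) ≈ 0.193911 m.
Converting: 0.193911 m × 3.2808 ft/m ≈ 0.63619 ft.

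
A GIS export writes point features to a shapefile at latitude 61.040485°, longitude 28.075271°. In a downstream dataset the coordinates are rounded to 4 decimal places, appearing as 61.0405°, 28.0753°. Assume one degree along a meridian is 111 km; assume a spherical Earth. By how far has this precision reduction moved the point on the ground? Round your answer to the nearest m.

The latitude changed by -0.000015° and the longitude by -0.000029°.
N–S: -0.000015° × 111000 m/° = -1.665 m.
East–west at this latitude: -0.000029° × 111000 × cos 61.0405° ≈ -0.000029 × 53745.2 = -1.55861 m.
Combined displacement = (1.665² + 1.55861²)^½ ≈ 2.28068 m.

2 m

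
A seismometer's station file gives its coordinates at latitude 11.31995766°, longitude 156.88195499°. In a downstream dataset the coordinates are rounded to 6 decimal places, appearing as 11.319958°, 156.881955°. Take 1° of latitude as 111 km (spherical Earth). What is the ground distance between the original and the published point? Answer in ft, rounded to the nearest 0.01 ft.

The latitude changed by -0.00000034° and the longitude by -0.00000001°.
N–S: -0.00000034° × 111000 m/° = -0.03774 m.
E–W at 11.32°: -0.00000001° × 111000 × cos 11.32° = -0.00000001 × 111000 × 0.9805 ≈ -0.00108841 m.
Hypotenuse of the two orthogonal shifts: √(0.03774² + 0.00108841²) = 0.0377557 m.
Converting: 0.0377557 m × 3.2808 ft/m ≈ 0.12387 ft.

0.12 ft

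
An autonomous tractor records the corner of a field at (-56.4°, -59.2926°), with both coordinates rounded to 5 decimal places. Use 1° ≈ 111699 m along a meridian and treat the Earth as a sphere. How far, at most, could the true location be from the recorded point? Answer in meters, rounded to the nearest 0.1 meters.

Rounding to 5 decimal places leaves each coordinate within ±5e-06° of the true value.
Latitude error → 5e-06 × 111699 = 0.558495 m along the meridian.
E–W at 56.4°: 5e-06° × 111699 × cos 56.4° = 5e-06 × 111699 × 0.5534 ≈ 0.309066 m.
Worst case both components are at the extreme and orthogonal: √(0.558495² + 0.309066²) ≈ 0.638309 m.

0.6 meters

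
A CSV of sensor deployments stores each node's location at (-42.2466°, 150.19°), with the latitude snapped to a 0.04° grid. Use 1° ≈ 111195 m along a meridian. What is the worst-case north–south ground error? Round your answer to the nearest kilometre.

With a 0.04° grid the true value lies within half a step, ±0.04°/2 = ±0.02°, of the stored one.
North–south distance: 0.02° × 111195 m/° = 2223.9 m.
That is 2223.9 m = 2.2239 km.

2 kilometres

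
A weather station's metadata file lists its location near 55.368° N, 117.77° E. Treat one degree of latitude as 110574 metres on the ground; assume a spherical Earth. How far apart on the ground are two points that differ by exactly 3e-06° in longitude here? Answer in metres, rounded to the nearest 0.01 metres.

One degree of longitude here spans 110574 × cos 55.368° = 110574 × 0.5683 ≈ 62839.6 m; 3e-06° of that is 0.188519 m.

0.19 metres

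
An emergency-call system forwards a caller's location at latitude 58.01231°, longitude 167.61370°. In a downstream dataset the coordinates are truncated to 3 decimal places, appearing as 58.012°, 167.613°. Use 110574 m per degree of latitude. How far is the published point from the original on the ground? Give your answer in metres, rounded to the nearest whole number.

53 metres

The latitude changed by +0.00031° and the longitude by +0.00070°.
N–S: 0.00031° × 110574 m/° = 34.2779 m.
East–west at this latitude: 0.00070° × 110574 × cos 58.012° ≈ 0.00070 × 58575.7 = 41.003 m.
Distance: √(34.2779² + 41.003²) ≈ 53.4436 m.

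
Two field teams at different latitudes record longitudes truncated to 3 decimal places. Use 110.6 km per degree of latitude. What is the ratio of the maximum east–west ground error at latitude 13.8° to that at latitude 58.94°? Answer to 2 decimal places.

Truncating at 3 decimal places can drop up to a full unit in the last place, so the longitude may be off by as much as 0.001°.
Error at 13.8° = 0.001° × 110600 × cos 13.8° ≈ 110.6 × 0.9711 = 107.41 m.
Error at 58.94° = 0.001° × 110600 × cos 58.94° ≈ 110.6 × 0.5159 = 57.062 m.
The ratio reduces to cos 13.8° / cos 58.94° = 0.9711/0.5159 ≈ 1.8823.

1.88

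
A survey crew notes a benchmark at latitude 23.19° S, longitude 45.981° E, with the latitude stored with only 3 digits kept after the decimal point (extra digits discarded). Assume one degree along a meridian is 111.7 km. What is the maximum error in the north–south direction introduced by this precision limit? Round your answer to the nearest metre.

112 metres

Truncating at 3 decimal places can drop up to a full unit in the last place, so the latitude may be off by as much as 0.001°.
Along the meridian that is 0.001° × 111700 m/° = 111.7 m.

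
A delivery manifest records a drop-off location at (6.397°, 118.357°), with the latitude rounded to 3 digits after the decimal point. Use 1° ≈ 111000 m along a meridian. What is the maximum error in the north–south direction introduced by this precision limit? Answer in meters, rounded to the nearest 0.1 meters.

Rounding to 3 decimal places leaves the latitude within ±0.0005° of the true value.
North–south distance: 0.0005° × 111000 m/° = 55.5 m.

55.5 meters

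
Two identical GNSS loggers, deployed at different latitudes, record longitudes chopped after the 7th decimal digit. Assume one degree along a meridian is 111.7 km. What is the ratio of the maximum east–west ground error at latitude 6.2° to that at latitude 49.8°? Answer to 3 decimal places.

1.540

Truncating at 7 decimal places can drop up to a full unit in the last place, so the longitude may be off by as much as 1e-07°.
At 6.2°: 1e-07° × 111700 × cos 6.2° = 1e-07 × 111700 × 0.9942 ≈ 0.011105 m.
Error at 49.8° = 1e-07° × 111700 × cos 49.8° ≈ 0.01117 × 0.6455 = 0.0072098 m.
The ratio reduces to cos 6.2° / cos 49.8° = 0.9942/0.6455 ≈ 1.5402.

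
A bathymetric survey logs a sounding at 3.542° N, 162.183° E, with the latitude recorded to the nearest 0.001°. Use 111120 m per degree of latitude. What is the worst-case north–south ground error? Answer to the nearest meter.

56 meters

Rounding to 3 decimal places leaves the latitude within ±0.0005° of the true value.
North–south distance: 0.0005° × 111120 m/° = 55.56 m.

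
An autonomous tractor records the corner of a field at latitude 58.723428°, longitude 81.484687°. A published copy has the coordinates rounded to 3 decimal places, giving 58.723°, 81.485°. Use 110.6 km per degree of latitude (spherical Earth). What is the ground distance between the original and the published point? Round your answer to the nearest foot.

166 feet

Δlat = 58.723428 − 58.723 = +0.000428°; Δlon = 81.484687 − 81.485 = -0.000313°.
North–south shift: 0.000428 × 110600 = 47.3368 m.
E–W at 58.723°: -0.000313° × 110600 × cos 58.723° = -0.000313 × 110600 × 0.5192 ≈ -17.9727 m.
Combined displacement = (47.3368² + 17.9727²)^½ ≈ 50.6339 m.
Converting: 50.6339 m × 3.2808 ft/m ≈ 166.12 ft.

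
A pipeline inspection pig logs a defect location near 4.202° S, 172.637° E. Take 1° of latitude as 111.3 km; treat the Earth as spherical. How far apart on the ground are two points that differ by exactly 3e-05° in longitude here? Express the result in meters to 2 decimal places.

3.33 meters

One degree of longitude here spans 111300 × cos 4.202° = 111300 × 0.9973 ≈ 111001 m; 3e-05° of that is 3.33002 m.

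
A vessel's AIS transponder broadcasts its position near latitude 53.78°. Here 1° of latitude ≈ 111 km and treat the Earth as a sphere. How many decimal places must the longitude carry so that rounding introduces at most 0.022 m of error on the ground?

At 53.78° one degree of longitude covers 111000 × cos 53.78° ≈ 111000 × 0.5909 ≈ 65588.5 m.
N decimal places → at most half a unit in the last place, 0.5 × 10⁻ᴺ° = 65588.5/2 × 10⁻ᴺ m.
Setting 32794.2 × 10⁻ᴺ ≤ 0.022 gives 10ᴺ ≥ 1.491e+06, i.e. N ≥ 6.17.
At 6 places the error can reach 0.0328 m, but 7 places keeps it to 0.00328 m.

7 decimal places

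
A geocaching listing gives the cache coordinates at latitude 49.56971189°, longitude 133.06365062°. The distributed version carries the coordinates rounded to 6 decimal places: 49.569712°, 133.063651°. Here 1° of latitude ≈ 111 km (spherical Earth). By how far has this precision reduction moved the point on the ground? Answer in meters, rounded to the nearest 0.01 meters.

The latitude changed by -0.00000011° and the longitude by -0.00000038°.
N–S: -0.00000011° × 111000 m/° = -0.01221 m.
East–west at this latitude: -0.00000038° × 111000 × cos 49.5697° ≈ -0.00000038 × 71986 = -0.0273547 m.
Distance: √(0.01221² + 0.0273547²) ≈ 0.029956 m.

0.03 meters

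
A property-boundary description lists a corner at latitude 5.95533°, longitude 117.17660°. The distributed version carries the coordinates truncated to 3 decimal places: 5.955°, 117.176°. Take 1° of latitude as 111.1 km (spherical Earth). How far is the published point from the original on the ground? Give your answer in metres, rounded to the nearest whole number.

76 metres

The latitude changed by +0.00033° and the longitude by +0.00060°.
North–south shift: 0.00033 × 111100 = 36.663 m.
East–west at this latitude: 0.00060° × 111100 × cos 5.955° ≈ 0.00060 × 110500 = 66.3003 m.
Hypotenuse of the two orthogonal shifts: √(36.663² + 66.3003²) = 75.7621 m.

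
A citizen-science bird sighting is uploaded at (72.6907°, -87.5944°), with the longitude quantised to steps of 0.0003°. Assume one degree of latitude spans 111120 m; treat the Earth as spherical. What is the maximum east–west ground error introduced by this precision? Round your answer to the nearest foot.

With a 0.0003° grid the true value lies within half a step, ±0.0003°/2 = ±0.00015°, of the stored one.
One degree of longitude at 72.6907° is 111120 × cos 72.6907° ≈ 111120 × 0.2975 = 33061.5 m.
East–west error: 0.00015° × 33061.5 m/° ≈ 4.95923 m.
In feet: 4.95923 m ÷ 0.3048 ≈ 16.27 ft.

16 feet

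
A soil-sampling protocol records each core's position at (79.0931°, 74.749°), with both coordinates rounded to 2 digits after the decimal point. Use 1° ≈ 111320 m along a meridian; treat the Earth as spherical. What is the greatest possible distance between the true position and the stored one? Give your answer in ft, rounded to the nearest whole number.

1859 ft

Rounding to 2 decimal places leaves each coordinate within ±0.005° of the true value.
N–S: 0.005° × 111320 m/° = 556.6 m.
E–W at 79.0931°: 0.005° × 111320 × cos 79.0931° = 0.005 × 111320 × 0.1892 ≈ 105.316 m.
The two errors are perpendicular, so the maximum displacement is √(556.6² + 105.316²) ≈ 566.476 m.
Converting: 566.476 m × 3.2808 ft/m ≈ 1858.5 ft.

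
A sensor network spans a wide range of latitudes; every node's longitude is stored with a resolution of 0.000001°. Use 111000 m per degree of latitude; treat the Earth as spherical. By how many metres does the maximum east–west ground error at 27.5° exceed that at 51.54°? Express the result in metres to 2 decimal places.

With a 0.000001° grid the true value lies within half a step, ±0.000001°/2 = ±5e-07°, of the stored one.
Error at 27.5° = 5e-07° × 111000 × cos 27.5° ≈ 0.0555 × 0.8870 = 0.049229 m.
At 51.54°: 5e-07° × 111000 × cos 51.54° = 5e-07 × 111000 × 0.6220 ≈ 0.034519 m.
So the lower-latitude error exceeds the higher by 0.049229 − 0.034519 = 0.01471 m.

0.01 metres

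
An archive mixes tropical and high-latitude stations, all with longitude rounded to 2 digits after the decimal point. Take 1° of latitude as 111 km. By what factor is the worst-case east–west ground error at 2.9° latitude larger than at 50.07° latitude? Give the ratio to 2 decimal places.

Rounding to 2 decimal places leaves the longitude within ±0.005° of the true value.
At 2.9°: 0.005° × 111000 × cos 2.9° = 0.005 × 111000 × 0.9987 ≈ 554.29 m.
Error at 50.07° = 0.005° × 111000 × cos 50.07° ≈ 555 × 0.6419 = 356.23 m.
The ratio reduces to cos 2.9° / cos 50.07° = 0.9987/0.6419 ≈ 1.5560.

1.56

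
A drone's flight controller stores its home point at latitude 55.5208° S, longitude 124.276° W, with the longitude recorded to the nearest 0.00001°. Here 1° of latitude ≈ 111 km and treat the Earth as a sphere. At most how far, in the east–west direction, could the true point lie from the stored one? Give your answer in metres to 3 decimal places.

Rounding to 5 decimal places leaves the longitude within ±5e-06° of the true value.
At latitude 55.5208° a degree of longitude spans 111000 m × cos 55.5208° = 111000 × 0.5661 ≈ 62837.9 m.
Maximum E–W displacement: 5e-06 × 62837.9 = 0.314189 m.

0.314 metres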